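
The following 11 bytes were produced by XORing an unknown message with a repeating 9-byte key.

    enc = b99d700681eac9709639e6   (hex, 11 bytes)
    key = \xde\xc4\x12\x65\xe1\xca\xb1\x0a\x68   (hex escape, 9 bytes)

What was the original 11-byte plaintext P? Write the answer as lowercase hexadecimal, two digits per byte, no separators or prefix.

675962636020787afee722

The 9-byte key repeats, so the effective keystream is de c4 12 65 e1 ca b1 0a 68 de c4.
byte 0: b9 ^ de = 67
byte 1: 9d ^ c4 = 59
byte 2: 70 ^ 12 = 62
byte 3: 06 ^ 65 = 63
byte 4: 81 ^ e1 = 60
byte 5: ea ^ ca = 20
byte 6: c9 ^ b1 = 78
byte 7: 70 ^ 0a = 7a
byte 8: 96 ^ 68 = fe
byte 9: 39 ^ de = e7
byte 10: e6 ^ c4 = 22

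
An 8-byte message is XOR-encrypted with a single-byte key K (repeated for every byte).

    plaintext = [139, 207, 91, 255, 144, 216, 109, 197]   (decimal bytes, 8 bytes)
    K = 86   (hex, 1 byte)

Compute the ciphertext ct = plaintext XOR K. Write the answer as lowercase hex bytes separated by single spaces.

The 1-byte key repeats, so the effective keystream is 86 86 86 86 86 86 86 86.
byte 0: 8b XOR 86 = 0d
byte 1: cf XOR 86 = 49
byte 2: 5b XOR 86 = dd
byte 3: ff XOR 86 = 79
byte 4: 90 XOR 86 = 16
byte 5: d8 XOR 86 = 5e
byte 6: 6d XOR 86 = eb
byte 7: c5 XOR 86 = 43

0d 49 dd 79 16 5e eb 43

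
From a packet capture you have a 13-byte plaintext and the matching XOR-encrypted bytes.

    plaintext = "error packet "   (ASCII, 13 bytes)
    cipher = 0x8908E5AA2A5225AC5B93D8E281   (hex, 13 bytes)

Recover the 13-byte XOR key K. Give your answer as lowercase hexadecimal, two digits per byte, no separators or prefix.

Since cipher = plaintext ⊕ K, XORing both sides with plaintext gives K = plaintext ⊕ cipher.
65 ⊕ 89 = ec
72 ⊕ 08 = 7a
72 ⊕ e5 = 97
6f ⊕ aa = c5
72 ⊕ 2a = 58
20 ⊕ 52 = 72
70 ⊕ 25 = 55
61 ⊕ ac = cd
63 ⊕ 5b = 38
6b ⊕ 93 = f8
65 ⊕ d8 = bd
74 ⊕ e2 = 96
20 ⊕ 81 = a1

ec7a97c5587255cd38f8bd96a1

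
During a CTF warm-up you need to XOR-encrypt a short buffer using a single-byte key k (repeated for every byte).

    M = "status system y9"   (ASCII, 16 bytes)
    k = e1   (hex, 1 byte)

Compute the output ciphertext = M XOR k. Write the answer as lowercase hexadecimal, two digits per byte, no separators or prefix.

The 1-byte key repeats, so the effective keystream is e1 e1 e1 e1 e1 e1 e1 e1 e1 e1 e1 e1 e1 e1 e1 e1.
byte 0: 115 ^ 225 = 146
byte 1: 116 ^ 225 = 149
byte 2:  97 ^ 225 = 128
byte 3: 116 ^ 225 = 149
byte 4: 117 ^ 225 = 148
byte 5: 115 ^ 225 = 146
byte 6:  32 ^ 225 = 193
byte 7: 115 ^ 225 = 146
byte 8: 121 ^ 225 = 152
byte 9: 115 ^ 225 = 146
byte 10: 116 ^ 225 = 149
byte 11: 101 ^ 225 = 132
byte 12: 109 ^ 225 = 140
byte 13:  32 ^ 225 = 193
byte 14: 121 ^ 225 = 152
byte 15:  57 ^ 225 = 216

929580959492c192989295848cc198d8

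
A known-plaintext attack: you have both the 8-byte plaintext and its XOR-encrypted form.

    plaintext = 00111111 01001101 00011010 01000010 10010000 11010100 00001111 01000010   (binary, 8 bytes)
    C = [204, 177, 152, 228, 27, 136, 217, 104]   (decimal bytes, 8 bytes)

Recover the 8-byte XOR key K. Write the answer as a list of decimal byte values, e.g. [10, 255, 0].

[243, 252, 130, 166, 139, 92, 214, 42]

Since C = plaintext ⊕ K, XORing both sides with plaintext gives K = plaintext ⊕ C.
00111111 ⊕ 11001100 = 11110011
01001101 ⊕ 10110001 = 11111100
00011010 ⊕ 10011000 = 10000010
01000010 ⊕ 11100100 = 10100110
10010000 ⊕ 00011011 = 10001011
11010100 ⊕ 10001000 = 01011100
00001111 ⊕ 11011001 = 11010110
01000010 ⊕ 01101000 = 00101010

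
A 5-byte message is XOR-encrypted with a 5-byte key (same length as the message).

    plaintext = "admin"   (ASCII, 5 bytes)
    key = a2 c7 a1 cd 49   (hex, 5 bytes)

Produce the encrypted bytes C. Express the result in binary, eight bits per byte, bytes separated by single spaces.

11000011 10100011 11001100 10100100 00100111

XOR is its own inverse, so applying the key byte-wise gives the result directly.
61 ^ a2 = c3
64 ^ c7 = a3
6d ^ a1 = cc
69 ^ cd = a4
6e ^ 49 = 27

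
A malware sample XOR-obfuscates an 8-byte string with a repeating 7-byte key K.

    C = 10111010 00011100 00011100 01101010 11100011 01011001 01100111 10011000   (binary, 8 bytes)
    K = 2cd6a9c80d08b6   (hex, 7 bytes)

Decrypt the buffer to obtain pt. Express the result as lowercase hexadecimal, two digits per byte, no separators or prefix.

The 7-byte key repeats, so the effective keystream is 2c d6 a9 c8 0d 08 b6 2c.
byte 0: ba ^ 2c = 96
byte 1: 1c ^ d6 = ca
byte 2: 1c ^ a9 = b5
byte 3: 6a ^ c8 = a2
byte 4: e3 ^ 0d = ee
byte 5: 59 ^ 08 = 51
byte 6: 67 ^ b6 = d1
byte 7: 98 ^ 2c = b4

96cab5a2ee51d1b4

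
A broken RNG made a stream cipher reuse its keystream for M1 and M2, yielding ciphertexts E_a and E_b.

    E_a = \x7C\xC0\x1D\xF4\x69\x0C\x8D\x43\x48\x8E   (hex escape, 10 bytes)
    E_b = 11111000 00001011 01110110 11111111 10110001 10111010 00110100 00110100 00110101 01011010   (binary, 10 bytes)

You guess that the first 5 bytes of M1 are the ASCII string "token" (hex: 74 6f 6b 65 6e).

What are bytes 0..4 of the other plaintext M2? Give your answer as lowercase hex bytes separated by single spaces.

f0 a4 00 6e b6

First, E_a ⊕ E_b = (M1 ⊕ K) ⊕ (M2 ⊕ K) = M1 ⊕ M2, so the key drops out. Then M2 = (M1 ⊕ M2) ⊕ M1 over the first 5 bytes.
byte 0: (7c XOR f8) XOR 74 = 84 XOR 74 = f0
byte 1: (c0 XOR 0b) XOR 6f = cb XOR 6f = a4
byte 2: (1d XOR 76) XOR 6b = 6b XOR 6b = 00
byte 3: (f4 XOR ff) XOR 65 = 0b XOR 65 = 6e
byte 4: (69 XOR b1) XOR 6e = d8 XOR 6e = b6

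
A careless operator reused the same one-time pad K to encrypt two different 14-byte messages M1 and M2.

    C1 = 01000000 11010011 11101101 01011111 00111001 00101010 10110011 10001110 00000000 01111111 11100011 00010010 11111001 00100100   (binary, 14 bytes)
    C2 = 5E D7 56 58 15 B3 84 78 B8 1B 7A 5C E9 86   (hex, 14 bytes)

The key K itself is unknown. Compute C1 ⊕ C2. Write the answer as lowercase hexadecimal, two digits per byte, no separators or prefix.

1e04bb072c9937f6b864994e10a2

C1 ⊕ C2 = (M1 ⊕ K) ⊕ (M2 ⊕ K) = M1 ⊕ M2 — the shared key cancels under XOR.
byte 0:  64 xor  94 =  30
byte 1: 211 xor 215 =   4
byte 2: 237 xor  86 = 187
byte 3:  95 xor  88 =   7
byte 4:  57 xor  21 =  44
byte 5:  42 xor 179 = 153
byte 6: 179 xor 132 =  55
byte 7: 142 xor 120 = 246
byte 8:   0 xor 184 = 184
byte 9: 127 xor  27 = 100
byte 10: 227 xor 122 = 153
byte 11:  18 xor  92 =  78
byte 12: 249 xor 233 =  16
byte 13:  36 xor 134 = 162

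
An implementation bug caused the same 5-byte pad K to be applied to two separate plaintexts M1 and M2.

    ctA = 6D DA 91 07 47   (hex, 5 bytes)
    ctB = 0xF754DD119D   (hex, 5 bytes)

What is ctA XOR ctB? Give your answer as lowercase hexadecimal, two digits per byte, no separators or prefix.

ctA ⊕ ctB = (M1 ⊕ K) ⊕ (M2 ⊕ K) = M1 ⊕ M2 — the shared key cancels under XOR.
6d xor f7 = 9a
da xor 54 = 8e
91 xor dd = 4c
07 xor 11 = 16
47 xor 9d = da

9a8e4c16da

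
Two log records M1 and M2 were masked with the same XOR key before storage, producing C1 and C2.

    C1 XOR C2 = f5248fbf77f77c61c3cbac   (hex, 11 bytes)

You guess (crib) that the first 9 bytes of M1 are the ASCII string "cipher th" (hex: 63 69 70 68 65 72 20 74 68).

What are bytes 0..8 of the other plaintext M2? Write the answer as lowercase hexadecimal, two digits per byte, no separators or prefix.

Since C1 ⊕ C2 = M1 ⊕ M2, XORing with the guessed M1 bytes yields the corresponding M2 bytes: M2 = (C1 ⊕ C2) ⊕ M1.
byte 0: f5 XOR 63 = 96
byte 1: 24 XOR 69 = 4d
byte 2: 8f XOR 70 = ff
byte 3: bf XOR 68 = d7
byte 4: 77 XOR 65 = 12
byte 5: f7 XOR 72 = 85
byte 6: 7c XOR 20 = 5c
byte 7: 61 XOR 74 = 15
byte 8: c3 XOR 68 = ab

964dffd712855c15ab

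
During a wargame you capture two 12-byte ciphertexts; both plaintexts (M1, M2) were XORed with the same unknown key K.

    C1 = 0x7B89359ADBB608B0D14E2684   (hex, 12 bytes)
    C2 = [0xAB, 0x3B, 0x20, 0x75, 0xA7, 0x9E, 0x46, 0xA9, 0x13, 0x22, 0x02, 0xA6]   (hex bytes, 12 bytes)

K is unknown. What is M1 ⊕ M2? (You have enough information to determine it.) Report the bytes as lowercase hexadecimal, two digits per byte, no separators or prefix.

d0b215ef7c284e19c26c2422

C1 ⊕ C2 = (M1 ⊕ K) ⊕ (M2 ⊕ K) = M1 ⊕ M2 — the shared key cancels under XOR.
byte 0: 7b xor ab = d0
byte 1: 89 xor 3b = b2
byte 2: 35 xor 20 = 15
byte 3: 9a xor 75 = ef
byte 4: db xor a7 = 7c
byte 5: b6 xor 9e = 28
byte 6: 08 xor 46 = 4e
byte 7: b0 xor a9 = 19
byte 8: d1 xor 13 = c2
byte 9: 4e xor 22 = 6c
byte 10: 26 xor 02 = 24
byte 11: 84 xor a6 = 22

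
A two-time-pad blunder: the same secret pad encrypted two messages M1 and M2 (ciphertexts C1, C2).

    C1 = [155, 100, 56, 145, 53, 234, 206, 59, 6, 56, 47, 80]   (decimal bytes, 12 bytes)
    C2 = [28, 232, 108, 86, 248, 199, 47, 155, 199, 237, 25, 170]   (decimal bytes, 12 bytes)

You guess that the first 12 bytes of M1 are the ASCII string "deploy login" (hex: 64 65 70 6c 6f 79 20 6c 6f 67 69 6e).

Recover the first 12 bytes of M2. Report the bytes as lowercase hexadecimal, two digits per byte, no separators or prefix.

e3e924aba254c1ccaeb25f94

First, C1 ⊕ C2 = (M1 ⊕ K) ⊕ (M2 ⊕ K) = M1 ⊕ M2, so the key drops out. Then M2 = (M1 ⊕ M2) ⊕ M1 over the first 12 bytes.
byte 0: (9b ⊕ 1c) ⊕ 64 = 87 ⊕ 64 = e3
byte 1: (64 ⊕ e8) ⊕ 65 = 8c ⊕ 65 = e9
byte 2: (38 ⊕ 6c) ⊕ 70 = 54 ⊕ 70 = 24
byte 3: (91 ⊕ 56) ⊕ 6c = c7 ⊕ 6c = ab
byte 4: (35 ⊕ f8) ⊕ 6f = cd ⊕ 6f = a2
byte 5: (ea ⊕ c7) ⊕ 79 = 2d ⊕ 79 = 54
byte 6: (ce ⊕ 2f) ⊕ 20 = e1 ⊕ 20 = c1
byte 7: (3b ⊕ 9b) ⊕ 6c = a0 ⊕ 6c = cc
byte 8: (06 ⊕ c7) ⊕ 6f = c1 ⊕ 6f = ae
byte 9: (38 ⊕ ed) ⊕ 67 = d5 ⊕ 67 = b2
byte 10: (2f ⊕ 19) ⊕ 69 = 36 ⊕ 69 = 5f
byte 11: (50 ⊕ aa) ⊕ 6e = fa ⊕ 6e = 94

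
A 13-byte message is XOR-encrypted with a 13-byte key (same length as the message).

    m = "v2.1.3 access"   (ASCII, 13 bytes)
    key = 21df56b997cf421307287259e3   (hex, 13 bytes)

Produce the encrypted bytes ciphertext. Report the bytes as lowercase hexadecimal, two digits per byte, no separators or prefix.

57ed7888b9fc6272644b172a90

byte 0: 76 xor 21 = 57
byte 1: 32 xor df = ed
byte 2: 2e xor 56 = 78
byte 3: 31 xor b9 = 88
byte 4: 2e xor 97 = b9
byte 5: 33 xor cf = fc
byte 6: 20 xor 42 = 62
byte 7: 61 xor 13 = 72
byte 8: 63 xor 07 = 64
byte 9: 63 xor 28 = 4b
byte 10: 65 xor 72 = 17
byte 11: 73 xor 59 = 2a
byte 12: 73 xor e3 = 90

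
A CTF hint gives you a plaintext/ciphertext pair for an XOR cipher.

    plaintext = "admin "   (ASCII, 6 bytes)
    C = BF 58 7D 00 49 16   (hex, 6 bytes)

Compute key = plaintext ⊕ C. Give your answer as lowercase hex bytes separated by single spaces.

Since C = plaintext ⊕ key, XORing both sides with plaintext gives key = plaintext ⊕ C.
01100001 ^ 10111111 = 11011110
01100100 ^ 01011000 = 00111100
01101101 ^ 01111101 = 00010000
01101001 ^ 00000000 = 01101001
01101110 ^ 01001001 = 00100111
00100000 ^ 00010110 = 00110110

de 3c 10 69 27 36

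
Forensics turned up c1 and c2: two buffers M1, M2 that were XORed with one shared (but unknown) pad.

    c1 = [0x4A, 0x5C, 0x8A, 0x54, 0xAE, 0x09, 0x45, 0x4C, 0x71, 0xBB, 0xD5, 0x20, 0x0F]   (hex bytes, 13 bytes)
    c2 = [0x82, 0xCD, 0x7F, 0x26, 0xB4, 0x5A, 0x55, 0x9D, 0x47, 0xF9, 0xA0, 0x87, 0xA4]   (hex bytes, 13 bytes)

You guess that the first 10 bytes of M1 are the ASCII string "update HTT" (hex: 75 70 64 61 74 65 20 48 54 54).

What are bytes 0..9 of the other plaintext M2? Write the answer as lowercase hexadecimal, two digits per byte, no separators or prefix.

bde191136e3630996216

First, c1 ⊕ c2 = (M1 ⊕ K) ⊕ (M2 ⊕ K) = M1 ⊕ M2, so the key drops out. Then M2 = (M1 ⊕ M2) ⊕ M1 over the first 10 bytes.
byte 0: (4a xor 82) xor 75 = c8 xor 75 = bd
byte 1: (5c xor cd) xor 70 = 91 xor 70 = e1
byte 2: (8a xor 7f) xor 64 = f5 xor 64 = 91
byte 3: (54 xor 26) xor 61 = 72 xor 61 = 13
byte 4: (ae xor b4) xor 74 = 1a xor 74 = 6e
byte 5: (09 xor 5a) xor 65 = 53 xor 65 = 36
byte 6: (45 xor 55) xor 20 = 10 xor 20 = 30
byte 7: (4c xor 9d) xor 48 = d1 xor 48 = 99
byte 8: (71 xor 47) xor 54 = 36 xor 54 = 62
byte 9: (bb xor f9) xor 54 = 42 xor 54 = 16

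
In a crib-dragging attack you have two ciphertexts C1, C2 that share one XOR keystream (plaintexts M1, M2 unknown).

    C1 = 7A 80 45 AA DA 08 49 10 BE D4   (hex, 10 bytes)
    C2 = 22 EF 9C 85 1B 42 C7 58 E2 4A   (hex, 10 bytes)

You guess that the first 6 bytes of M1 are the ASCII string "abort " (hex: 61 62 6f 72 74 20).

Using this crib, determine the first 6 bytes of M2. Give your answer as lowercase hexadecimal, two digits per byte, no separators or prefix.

390db65db56a

First, C1 ⊕ C2 = (M1 ⊕ K) ⊕ (M2 ⊕ K) = M1 ⊕ M2, so the key drops out. Then M2 = (M1 ⊕ M2) ⊕ M1 over the first 6 bytes.
byte 0: (7a xor 22) xor 61 = 58 xor 61 = 39
byte 1: (80 xor ef) xor 62 = 6f xor 62 = 0d
byte 2: (45 xor 9c) xor 6f = d9 xor 6f = b6
byte 3: (aa xor 85) xor 72 = 2f xor 72 = 5d
byte 4: (da xor 1b) xor 74 = c1 xor 74 = b5
byte 5: (08 xor 42) xor 20 = 4a xor 20 = 6a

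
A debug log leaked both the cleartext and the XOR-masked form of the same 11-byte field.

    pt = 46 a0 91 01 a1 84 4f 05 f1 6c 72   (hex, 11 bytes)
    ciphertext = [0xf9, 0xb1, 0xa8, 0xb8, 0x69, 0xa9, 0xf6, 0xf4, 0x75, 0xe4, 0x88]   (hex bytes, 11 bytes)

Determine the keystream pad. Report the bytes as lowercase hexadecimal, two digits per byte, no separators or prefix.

Since ciphertext = pt ⊕ pad, XORing both sides with pt gives pad = pt ⊕ ciphertext.
01000110 ^ 11111001 = 10111111
10100000 ^ 10110001 = 00010001
10010001 ^ 10101000 = 00111001
00000001 ^ 10111000 = 10111001
10100001 ^ 01101001 = 11001000
10000100 ^ 10101001 = 00101101
01001111 ^ 11110110 = 10111001
00000101 ^ 11110100 = 11110001
11110001 ^ 01110101 = 10000100
01101100 ^ 11100100 = 10001000
01110010 ^ 10001000 = 11111010

bf1139b9c82db9f18488fa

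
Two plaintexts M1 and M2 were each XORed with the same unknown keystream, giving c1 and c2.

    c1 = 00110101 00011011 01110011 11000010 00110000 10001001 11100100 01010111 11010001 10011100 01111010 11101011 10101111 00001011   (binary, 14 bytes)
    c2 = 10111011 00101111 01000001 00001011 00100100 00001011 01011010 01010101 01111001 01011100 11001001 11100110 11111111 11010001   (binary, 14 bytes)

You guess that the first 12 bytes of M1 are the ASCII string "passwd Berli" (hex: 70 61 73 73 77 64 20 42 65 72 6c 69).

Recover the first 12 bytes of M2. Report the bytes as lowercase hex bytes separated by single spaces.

fe 55 41 ba 63 e6 9e 40 cd b2 df 64

First, c1 ⊕ c2 = (M1 ⊕ K) ⊕ (M2 ⊕ K) = M1 ⊕ M2, so the key drops out. Then M2 = (M1 ⊕ M2) ⊕ M1 over the first 12 bytes.
byte 0: (35 xor bb) xor 70 = 8e xor 70 = fe
byte 1: (1b xor 2f) xor 61 = 34 xor 61 = 55
byte 2: (73 xor 41) xor 73 = 32 xor 73 = 41
byte 3: (c2 xor 0b) xor 73 = c9 xor 73 = ba
byte 4: (30 xor 24) xor 77 = 14 xor 77 = 63
byte 5: (89 xor 0b) xor 64 = 82 xor 64 = e6
byte 6: (e4 xor 5a) xor 20 = be xor 20 = 9e
byte 7: (57 xor 55) xor 42 = 02 xor 42 = 40
byte 8: (d1 xor 79) xor 65 = a8 xor 65 = cd
byte 9: (9c xor 5c) xor 72 = c0 xor 72 = b2
byte 10: (7a xor c9) xor 6c = b3 xor 6c = df
byte 11: (eb xor e6) xor 69 = 0d xor 69 = 64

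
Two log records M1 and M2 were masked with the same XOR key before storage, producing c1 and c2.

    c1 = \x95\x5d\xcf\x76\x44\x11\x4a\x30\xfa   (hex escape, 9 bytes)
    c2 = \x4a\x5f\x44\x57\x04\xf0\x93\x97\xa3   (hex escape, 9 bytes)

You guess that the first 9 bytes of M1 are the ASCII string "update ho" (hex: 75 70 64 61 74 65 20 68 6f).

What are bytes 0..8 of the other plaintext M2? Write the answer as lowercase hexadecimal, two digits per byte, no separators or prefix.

aa72ef403484f9cf36

First, c1 ⊕ c2 = (M1 ⊕ K) ⊕ (M2 ⊕ K) = M1 ⊕ M2, so the key drops out. Then M2 = (M1 ⊕ M2) ⊕ M1 over the first 9 bytes.
byte 0: (95 xor 4a) xor 75 = df xor 75 = aa
byte 1: (5d xor 5f) xor 70 = 02 xor 70 = 72
byte 2: (cf xor 44) xor 64 = 8b xor 64 = ef
byte 3: (76 xor 57) xor 61 = 21 xor 61 = 40
byte 4: (44 xor 04) xor 74 = 40 xor 74 = 34
byte 5: (11 xor f0) xor 65 = e1 xor 65 = 84
byte 6: (4a xor 93) xor 20 = d9 xor 20 = f9
byte 7: (30 xor 97) xor 68 = a7 xor 68 = cf
byte 8: (fa xor a3) xor 6f = 59 xor 6f = 36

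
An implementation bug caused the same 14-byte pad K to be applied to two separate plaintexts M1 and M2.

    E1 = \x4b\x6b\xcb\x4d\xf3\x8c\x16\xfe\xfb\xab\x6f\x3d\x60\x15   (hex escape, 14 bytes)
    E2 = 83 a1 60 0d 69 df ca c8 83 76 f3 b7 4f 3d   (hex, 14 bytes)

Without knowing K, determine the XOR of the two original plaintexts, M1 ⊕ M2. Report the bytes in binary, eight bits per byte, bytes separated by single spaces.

11001000 11001010 10101011 01000000 10011010 01010011 11011100 00110110 01111000 11011101 10011100 10001010 00101111 00101000

E1 ⊕ E2 = (M1 ⊕ K) ⊕ (M2 ⊕ K) = M1 ⊕ M2 — the shared key cancels under XOR.
01001011 xor 10000011 = 11001000
01101011 xor 10100001 = 11001010
11001011 xor 01100000 = 10101011
01001101 xor 00001101 = 01000000
11110011 xor 01101001 = 10011010
10001100 xor 11011111 = 01010011
00010110 xor 11001010 = 11011100
11111110 xor 11001000 = 00110110
11111011 xor 10000011 = 01111000
10101011 xor 01110110 = 11011101
01101111 xor 11110011 = 10011100
00111101 xor 10110111 = 10001010
01100000 xor 01001111 = 00101111
00010101 xor 00111101 = 00101000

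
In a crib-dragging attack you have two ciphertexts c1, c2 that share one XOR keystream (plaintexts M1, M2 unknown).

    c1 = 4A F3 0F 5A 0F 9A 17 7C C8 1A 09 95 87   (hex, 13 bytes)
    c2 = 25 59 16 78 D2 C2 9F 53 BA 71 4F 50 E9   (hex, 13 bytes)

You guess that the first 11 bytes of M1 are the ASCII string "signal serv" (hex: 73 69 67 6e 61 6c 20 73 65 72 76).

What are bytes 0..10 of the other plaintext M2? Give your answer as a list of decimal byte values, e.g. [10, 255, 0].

First, c1 ⊕ c2 = (M1 ⊕ K) ⊕ (M2 ⊕ K) = M1 ⊕ M2, so the key drops out. Then M2 = (M1 ⊕ M2) ⊕ M1 over the first 11 bytes.
byte 0: (4a XOR 25) XOR 73 = 6f XOR 73 = 1c
byte 1: (f3 XOR 59) XOR 69 = aa XOR 69 = c3
byte 2: (0f XOR 16) XOR 67 = 19 XOR 67 = 7e
byte 3: (5a XOR 78) XOR 6e = 22 XOR 6e = 4c
byte 4: (0f XOR d2) XOR 61 = dd XOR 61 = bc
byte 5: (9a XOR c2) XOR 6c = 58 XOR 6c = 34
byte 6: (17 XOR 9f) XOR 20 = 88 XOR 20 = a8
byte 7: (7c XOR 53) XOR 73 = 2f XOR 73 = 5c
byte 8: (c8 XOR ba) XOR 65 = 72 XOR 65 = 17
byte 9: (1a XOR 71) XOR 72 = 6b XOR 72 = 19
byte 10: (09 XOR 4f) XOR 76 = 46 XOR 76 = 30

[28, 195, 126, 76, 188, 52, 168, 92, 23, 25, 48]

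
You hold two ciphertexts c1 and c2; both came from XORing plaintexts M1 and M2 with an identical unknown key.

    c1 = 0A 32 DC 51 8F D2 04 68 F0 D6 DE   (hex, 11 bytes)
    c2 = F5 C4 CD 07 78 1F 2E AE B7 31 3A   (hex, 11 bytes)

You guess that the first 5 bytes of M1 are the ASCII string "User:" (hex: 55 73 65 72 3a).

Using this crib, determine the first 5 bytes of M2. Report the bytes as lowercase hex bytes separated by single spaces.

First, c1 ⊕ c2 = (M1 ⊕ K) ⊕ (M2 ⊕ K) = M1 ⊕ M2, so the key drops out. Then M2 = (M1 ⊕ M2) ⊕ M1 over the first 5 bytes.
byte 0: (0a ^ f5) ^ 55 = ff ^ 55 = aa
byte 1: (32 ^ c4) ^ 73 = f6 ^ 73 = 85
byte 2: (dc ^ cd) ^ 65 = 11 ^ 65 = 74
byte 3: (51 ^ 07) ^ 72 = 56 ^ 72 = 24
byte 4: (8f ^ 78) ^ 3a = f7 ^ 3a = cd

aa 85 74 24 cd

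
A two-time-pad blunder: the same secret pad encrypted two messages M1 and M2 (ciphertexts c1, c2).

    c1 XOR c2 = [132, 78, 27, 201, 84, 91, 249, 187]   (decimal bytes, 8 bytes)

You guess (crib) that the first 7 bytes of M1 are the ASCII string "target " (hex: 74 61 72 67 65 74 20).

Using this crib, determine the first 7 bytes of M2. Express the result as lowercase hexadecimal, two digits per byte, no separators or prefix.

Since c1 ⊕ c2 = M1 ⊕ M2, XORing with the guessed M1 bytes yields the corresponding M2 bytes: M2 = (c1 ⊕ c2) ⊕ M1.
84 xor 74 = f0
4e xor 61 = 2f
1b xor 72 = 69
c9 xor 67 = ae
54 xor 65 = 31
5b xor 74 = 2f
f9 xor 20 = d9

f02f69ae312fd9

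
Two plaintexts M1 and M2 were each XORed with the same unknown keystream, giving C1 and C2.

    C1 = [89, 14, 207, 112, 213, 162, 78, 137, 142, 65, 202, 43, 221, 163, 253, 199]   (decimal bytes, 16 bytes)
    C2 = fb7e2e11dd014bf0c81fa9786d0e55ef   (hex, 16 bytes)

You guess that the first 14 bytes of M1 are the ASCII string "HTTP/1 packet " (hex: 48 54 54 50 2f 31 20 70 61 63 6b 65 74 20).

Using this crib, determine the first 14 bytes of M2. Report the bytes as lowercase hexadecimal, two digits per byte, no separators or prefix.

ea24b53127922509273d0836c48d

First, C1 ⊕ C2 = (M1 ⊕ K) ⊕ (M2 ⊕ K) = M1 ⊕ M2, so the key drops out. Then M2 = (M1 ⊕ M2) ⊕ M1 over the first 14 bytes.
byte 0: (59 ^ fb) ^ 48 = a2 ^ 48 = ea
byte 1: (0e ^ 7e) ^ 54 = 70 ^ 54 = 24
byte 2: (cf ^ 2e) ^ 54 = e1 ^ 54 = b5
byte 3: (70 ^ 11) ^ 50 = 61 ^ 50 = 31
byte 4: (d5 ^ dd) ^ 2f = 08 ^ 2f = 27
byte 5: (a2 ^ 01) ^ 31 = a3 ^ 31 = 92
byte 6: (4e ^ 4b) ^ 20 = 05 ^ 20 = 25
byte 7: (89 ^ f0) ^ 70 = 79 ^ 70 = 09
byte 8: (8e ^ c8) ^ 61 = 46 ^ 61 = 27
byte 9: (41 ^ 1f) ^ 63 = 5e ^ 63 = 3d
byte 10: (ca ^ a9) ^ 6b = 63 ^ 6b = 08
byte 11: (2b ^ 78) ^ 65 = 53 ^ 65 = 36
byte 12: (dd ^ 6d) ^ 74 = b0 ^ 74 = c4
byte 13: (a3 ^ 0e) ^ 20 = ad ^ 20 = 8d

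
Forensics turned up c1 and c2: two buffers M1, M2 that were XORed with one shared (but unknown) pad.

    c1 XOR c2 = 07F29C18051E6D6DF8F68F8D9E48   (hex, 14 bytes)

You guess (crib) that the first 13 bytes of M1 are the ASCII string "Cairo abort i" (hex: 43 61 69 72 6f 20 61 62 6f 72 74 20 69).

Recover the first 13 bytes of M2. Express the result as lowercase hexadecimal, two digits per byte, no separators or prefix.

Since c1 ⊕ c2 = M1 ⊕ M2, XORing with the guessed M1 bytes yields the corresponding M2 bytes: M2 = (c1 ⊕ c2) ⊕ M1.
07 ^ 43 = 44
f2 ^ 61 = 93
9c ^ 69 = f5
18 ^ 72 = 6a
05 ^ 6f = 6a
1e ^ 20 = 3e
6d ^ 61 = 0c
6d ^ 62 = 0f
f8 ^ 6f = 97
f6 ^ 72 = 84
8f ^ 74 = fb
8d ^ 20 = ad
9e ^ 69 = f7

4493f56a6a3e0c0f9784fbadf7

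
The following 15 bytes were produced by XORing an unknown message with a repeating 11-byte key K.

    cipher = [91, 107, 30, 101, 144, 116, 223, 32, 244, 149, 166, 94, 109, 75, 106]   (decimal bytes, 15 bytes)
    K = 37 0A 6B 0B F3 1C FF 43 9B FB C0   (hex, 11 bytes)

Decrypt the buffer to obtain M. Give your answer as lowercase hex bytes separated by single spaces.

The 11-byte key repeats, so the effective keystream is 37 0a 6b 0b f3 1c ff 43 9b fb c0 37 0a 6b 0b.
byte 0: 5b xor 37 = 6c
byte 1: 6b xor 0a = 61
byte 2: 1e xor 6b = 75
byte 3: 65 xor 0b = 6e
byte 4: 90 xor f3 = 63
byte 5: 74 xor 1c = 68
byte 6: df xor ff = 20
byte 7: 20 xor 43 = 63
byte 8: f4 xor 9b = 6f
byte 9: 95 xor fb = 6e
byte 10: a6 xor c0 = 66
byte 11: 5e xor 37 = 69
byte 12: 6d xor 0a = 67
byte 13: 4b xor 6b = 20
byte 14: 6a xor 0b = 61

6c 61 75 6e 63 68 20 63 6f 6e 66 69 67 20 61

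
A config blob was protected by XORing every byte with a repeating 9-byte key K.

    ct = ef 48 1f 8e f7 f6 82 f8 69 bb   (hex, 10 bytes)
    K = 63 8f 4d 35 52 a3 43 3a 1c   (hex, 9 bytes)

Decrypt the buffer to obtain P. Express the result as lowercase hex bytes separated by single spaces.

8c c7 52 bb a5 55 c1 c2 75 d8

The 9-byte key repeats, so the effective keystream is 63 8f 4d 35 52 a3 43 3a 1c 63.
byte 0: 11101111 ⊕ 01100011 = 10001100
byte 1: 01001000 ⊕ 10001111 = 11000111
byte 2: 00011111 ⊕ 01001101 = 01010010
byte 3: 10001110 ⊕ 00110101 = 10111011
byte 4: 11110111 ⊕ 01010010 = 10100101
byte 5: 11110110 ⊕ 10100011 = 01010101
byte 6: 10000010 ⊕ 01000011 = 11000001
byte 7: 11111000 ⊕ 00111010 = 11000010
byte 8: 01101001 ⊕ 00011100 = 01110101
byte 9: 10111011 ⊕ 01100011 = 11011000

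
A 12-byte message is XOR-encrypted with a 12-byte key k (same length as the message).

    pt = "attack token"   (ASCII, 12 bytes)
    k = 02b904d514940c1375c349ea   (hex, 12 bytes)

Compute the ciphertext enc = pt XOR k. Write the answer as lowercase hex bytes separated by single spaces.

63 cd 70 b4 77 ff 2c 67 1a a8 2c 84

XOR is its own inverse, so applying the key byte-wise gives the result directly.
byte 0: 01100001 ⊕ 00000010 = 01100011
byte 1: 01110100 ⊕ 10111001 = 11001101
byte 2: 01110100 ⊕ 00000100 = 01110000
byte 3: 01100001 ⊕ 11010101 = 10110100
byte 4: 01100011 ⊕ 00010100 = 01110111
byte 5: 01101011 ⊕ 10010100 = 11111111
byte 6: 00100000 ⊕ 00001100 = 00101100
byte 7: 01110100 ⊕ 00010011 = 01100111
byte 8: 01101111 ⊕ 01110101 = 00011010
byte 9: 01101011 ⊕ 11000011 = 10101000
byte 10: 01100101 ⊕ 01001001 = 00101100
byte 11: 01101110 ⊕ 11101010 = 10000100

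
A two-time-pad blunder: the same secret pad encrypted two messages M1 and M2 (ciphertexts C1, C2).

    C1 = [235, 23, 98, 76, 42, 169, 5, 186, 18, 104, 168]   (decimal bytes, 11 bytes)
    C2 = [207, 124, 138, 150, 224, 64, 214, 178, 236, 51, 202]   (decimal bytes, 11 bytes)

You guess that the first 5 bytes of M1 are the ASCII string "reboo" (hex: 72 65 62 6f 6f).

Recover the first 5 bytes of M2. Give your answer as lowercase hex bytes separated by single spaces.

56 0e 8a b5 a5

First, C1 ⊕ C2 = (M1 ⊕ K) ⊕ (M2 ⊕ K) = M1 ⊕ M2, so the key drops out. Then M2 = (M1 ⊕ M2) ⊕ M1 over the first 5 bytes.
byte 0: (eb XOR cf) XOR 72 = 24 XOR 72 = 56
byte 1: (17 XOR 7c) XOR 65 = 6b XOR 65 = 0e
byte 2: (62 XOR 8a) XOR 62 = e8 XOR 62 = 8a
byte 3: (4c XOR 96) XOR 6f = da XOR 6f = b5
byte 4: (2a XOR e0) XOR 6f = ca XOR 6f = a5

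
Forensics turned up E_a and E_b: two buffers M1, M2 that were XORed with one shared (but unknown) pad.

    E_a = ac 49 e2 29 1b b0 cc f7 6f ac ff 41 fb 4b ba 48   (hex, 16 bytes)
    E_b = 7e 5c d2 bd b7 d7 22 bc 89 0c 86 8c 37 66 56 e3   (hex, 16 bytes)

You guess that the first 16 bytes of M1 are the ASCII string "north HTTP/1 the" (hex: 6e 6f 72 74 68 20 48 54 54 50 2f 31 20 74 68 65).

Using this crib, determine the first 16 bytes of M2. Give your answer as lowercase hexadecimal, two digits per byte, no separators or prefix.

First, E_a ⊕ E_b = (M1 ⊕ K) ⊕ (M2 ⊕ K) = M1 ⊕ M2, so the key drops out. Then M2 = (M1 ⊕ M2) ⊕ M1 over the first 16 bytes.
byte 0: (ac xor 7e) xor 6e = d2 xor 6e = bc
byte 1: (49 xor 5c) xor 6f = 15 xor 6f = 7a
byte 2: (e2 xor d2) xor 72 = 30 xor 72 = 42
byte 3: (29 xor bd) xor 74 = 94 xor 74 = e0
byte 4: (1b xor b7) xor 68 = ac xor 68 = c4
byte 5: (b0 xor d7) xor 20 = 67 xor 20 = 47
byte 6: (cc xor 22) xor 48 = ee xor 48 = a6
byte 7: (f7 xor bc) xor 54 = 4b xor 54 = 1f
byte 8: (6f xor 89) xor 54 = e6 xor 54 = b2
byte 9: (ac xor 0c) xor 50 = a0 xor 50 = f0
byte 10: (ff xor 86) xor 2f = 79 xor 2f = 56
byte 11: (41 xor 8c) xor 31 = cd xor 31 = fc
byte 12: (fb xor 37) xor 20 = cc xor 20 = ec
byte 13: (4b xor 66) xor 74 = 2d xor 74 = 59
byte 14: (ba xor 56) xor 68 = ec xor 68 = 84
byte 15: (48 xor e3) xor 65 = ab xor 65 = ce

bc7a42e0c447a61fb2f056fcec5984ce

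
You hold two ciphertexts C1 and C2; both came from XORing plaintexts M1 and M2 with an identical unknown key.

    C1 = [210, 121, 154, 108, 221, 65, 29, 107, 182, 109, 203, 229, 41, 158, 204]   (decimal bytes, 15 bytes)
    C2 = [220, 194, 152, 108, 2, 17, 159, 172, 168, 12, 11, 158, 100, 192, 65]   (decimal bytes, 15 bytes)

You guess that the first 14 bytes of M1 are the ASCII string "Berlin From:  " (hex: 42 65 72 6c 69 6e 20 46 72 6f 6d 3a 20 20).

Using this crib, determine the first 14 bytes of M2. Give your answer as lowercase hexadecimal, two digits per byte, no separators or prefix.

4cde706cb63ea2816c0ead416d7e

First, C1 ⊕ C2 = (M1 ⊕ K) ⊕ (M2 ⊕ K) = M1 ⊕ M2, so the key drops out. Then M2 = (M1 ⊕ M2) ⊕ M1 over the first 14 bytes.
byte 0: (d2 XOR dc) XOR 42 = 0e XOR 42 = 4c
byte 1: (79 XOR c2) XOR 65 = bb XOR 65 = de
byte 2: (9a XOR 98) XOR 72 = 02 XOR 72 = 70
byte 3: (6c XOR 6c) XOR 6c = 00 XOR 6c = 6c
byte 4: (dd XOR 02) XOR 69 = df XOR 69 = b6
byte 5: (41 XOR 11) XOR 6e = 50 XOR 6e = 3e
byte 6: (1d XOR 9f) XOR 20 = 82 XOR 20 = a2
byte 7: (6b XOR ac) XOR 46 = c7 XOR 46 = 81
byte 8: (b6 XOR a8) XOR 72 = 1e XOR 72 = 6c
byte 9: (6d XOR 0c) XOR 6f = 61 XOR 6f = 0e
byte 10: (cb XOR 0b) XOR 6d = c0 XOR 6d = ad
byte 11: (e5 XOR 9e) XOR 3a = 7b XOR 3a = 41
byte 12: (29 XOR 64) XOR 20 = 4d XOR 20 = 6d
byte 13: (9e XOR c0) XOR 20 = 5e XOR 20 = 7e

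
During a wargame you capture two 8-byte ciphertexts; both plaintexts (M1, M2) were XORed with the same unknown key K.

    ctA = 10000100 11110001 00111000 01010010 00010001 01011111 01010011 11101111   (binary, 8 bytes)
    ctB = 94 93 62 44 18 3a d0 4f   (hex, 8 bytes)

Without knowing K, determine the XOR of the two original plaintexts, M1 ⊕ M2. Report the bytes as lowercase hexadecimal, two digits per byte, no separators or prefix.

ctA ⊕ ctB = (M1 ⊕ K) ⊕ (M2 ⊕ K) = M1 ⊕ M2 — the shared key cancels under XOR.
84 XOR 94 = 10
f1 XOR 93 = 62
38 XOR 62 = 5a
52 XOR 44 = 16
11 XOR 18 = 09
5f XOR 3a = 65
53 XOR d0 = 83
ef XOR 4f = a0

10625a16096583a0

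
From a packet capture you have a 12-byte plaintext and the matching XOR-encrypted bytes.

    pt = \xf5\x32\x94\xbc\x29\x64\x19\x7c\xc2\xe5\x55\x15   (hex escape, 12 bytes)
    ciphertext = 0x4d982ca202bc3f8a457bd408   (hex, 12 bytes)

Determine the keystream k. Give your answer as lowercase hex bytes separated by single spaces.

b8 aa b8 1e 2b d8 26 f6 87 9e 81 1d

Since ciphertext = pt ⊕ k, XORing both sides with pt gives k = pt ⊕ ciphertext.
byte 0: f5 ^ 4d = b8
byte 1: 32 ^ 98 = aa
byte 2: 94 ^ 2c = b8
byte 3: bc ^ a2 = 1e
byte 4: 29 ^ 02 = 2b
byte 5: 64 ^ bc = d8
byte 6: 19 ^ 3f = 26
byte 7: 7c ^ 8a = f6
byte 8: c2 ^ 45 = 87
byte 9: e5 ^ 7b = 9e
byte 10: 55 ^ d4 = 81
byte 11: 15 ^ 08 = 1d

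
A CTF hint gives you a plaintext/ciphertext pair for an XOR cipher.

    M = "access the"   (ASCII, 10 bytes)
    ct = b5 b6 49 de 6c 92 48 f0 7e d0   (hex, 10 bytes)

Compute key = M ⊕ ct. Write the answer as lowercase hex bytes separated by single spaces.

d4 d5 2a bb 1f e1 68 84 16 b5

Since ct = M ⊕ key, XORing both sides with M gives key = M ⊕ ct.
 97 ^ 181 = 212
 99 ^ 182 = 213
 99 ^  73 =  42
101 ^ 222 = 187
115 ^ 108 =  31
115 ^ 146 = 225
 32 ^  72 = 104
116 ^ 240 = 132
104 ^ 126 =  22
101 ^ 208 = 181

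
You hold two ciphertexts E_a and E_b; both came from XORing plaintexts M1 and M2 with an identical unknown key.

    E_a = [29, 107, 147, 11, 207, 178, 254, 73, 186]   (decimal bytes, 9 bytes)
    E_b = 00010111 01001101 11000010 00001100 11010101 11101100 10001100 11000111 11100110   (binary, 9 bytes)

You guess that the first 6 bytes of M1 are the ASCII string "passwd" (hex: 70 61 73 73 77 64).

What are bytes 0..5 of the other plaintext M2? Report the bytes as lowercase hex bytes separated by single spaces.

7a 47 22 74 6d 3a

First, E_a ⊕ E_b = (M1 ⊕ K) ⊕ (M2 ⊕ K) = M1 ⊕ M2, so the key drops out. Then M2 = (M1 ⊕ M2) ⊕ M1 over the first 6 bytes.
byte 0: (1d XOR 17) XOR 70 = 0a XOR 70 = 7a
byte 1: (6b XOR 4d) XOR 61 = 26 XOR 61 = 47
byte 2: (93 XOR c2) XOR 73 = 51 XOR 73 = 22
byte 3: (0b XOR 0c) XOR 73 = 07 XOR 73 = 74
byte 4: (cf XOR d5) XOR 77 = 1a XOR 77 = 6d
byte 5: (b2 XOR ec) XOR 64 = 5e XOR 64 = 3a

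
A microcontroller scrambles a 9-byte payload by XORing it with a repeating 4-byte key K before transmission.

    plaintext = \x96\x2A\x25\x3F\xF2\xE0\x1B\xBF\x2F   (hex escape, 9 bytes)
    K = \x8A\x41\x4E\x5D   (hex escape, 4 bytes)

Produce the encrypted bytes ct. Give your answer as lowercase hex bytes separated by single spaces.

The 4-byte key repeats, so the effective keystream is 8a 41 4e 5d 8a 41 4e 5d 8a.
byte 0: 10010110 xor 10001010 = 00011100
byte 1: 00101010 xor 01000001 = 01101011
byte 2: 00100101 xor 01001110 = 01101011
byte 3: 00111111 xor 01011101 = 01100010
byte 4: 11110010 xor 10001010 = 01111000
byte 5: 11100000 xor 01000001 = 10100001
byte 6: 00011011 xor 01001110 = 01010101
byte 7: 10111111 xor 01011101 = 11100010
byte 8: 00101111 xor 10001010 = 10100101

1c 6b 6b 62 78 a1 55 e2 a5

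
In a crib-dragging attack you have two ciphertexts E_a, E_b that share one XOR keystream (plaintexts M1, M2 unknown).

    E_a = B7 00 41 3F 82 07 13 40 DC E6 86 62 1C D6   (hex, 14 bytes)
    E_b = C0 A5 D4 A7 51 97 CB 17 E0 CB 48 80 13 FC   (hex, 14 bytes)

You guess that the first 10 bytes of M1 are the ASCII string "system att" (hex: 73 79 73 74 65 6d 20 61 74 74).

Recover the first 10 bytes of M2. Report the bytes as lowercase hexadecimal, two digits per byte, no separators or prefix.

First, E_a ⊕ E_b = (M1 ⊕ K) ⊕ (M2 ⊕ K) = M1 ⊕ M2, so the key drops out. Then M2 = (M1 ⊕ M2) ⊕ M1 over the first 10 bytes.
byte 0: (b7 XOR c0) XOR 73 = 77 XOR 73 = 04
byte 1: (00 XOR a5) XOR 79 = a5 XOR 79 = dc
byte 2: (41 XOR d4) XOR 73 = 95 XOR 73 = e6
byte 3: (3f XOR a7) XOR 74 = 98 XOR 74 = ec
byte 4: (82 XOR 51) XOR 65 = d3 XOR 65 = b6
byte 5: (07 XOR 97) XOR 6d = 90 XOR 6d = fd
byte 6: (13 XOR cb) XOR 20 = d8 XOR 20 = f8
byte 7: (40 XOR 17) XOR 61 = 57 XOR 61 = 36
byte 8: (dc XOR e0) XOR 74 = 3c XOR 74 = 48
byte 9: (e6 XOR cb) XOR 74 = 2d XOR 74 = 59

04dce6ecb6fdf8364859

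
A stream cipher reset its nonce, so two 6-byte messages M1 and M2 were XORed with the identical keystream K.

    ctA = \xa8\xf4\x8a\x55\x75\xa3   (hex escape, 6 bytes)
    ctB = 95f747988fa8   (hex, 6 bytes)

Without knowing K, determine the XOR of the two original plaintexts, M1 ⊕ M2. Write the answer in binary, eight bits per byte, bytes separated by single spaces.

ctA ⊕ ctB = (M1 ⊕ K) ⊕ (M2 ⊕ K) = M1 ⊕ M2 — the shared key cancels under XOR.
a8 XOR 95 = 3d
f4 XOR f7 = 03
8a XOR 47 = cd
55 XOR 98 = cd
75 XOR 8f = fa
a3 XOR a8 = 0b

00111101 00000011 11001101 11001101 11111010 00001011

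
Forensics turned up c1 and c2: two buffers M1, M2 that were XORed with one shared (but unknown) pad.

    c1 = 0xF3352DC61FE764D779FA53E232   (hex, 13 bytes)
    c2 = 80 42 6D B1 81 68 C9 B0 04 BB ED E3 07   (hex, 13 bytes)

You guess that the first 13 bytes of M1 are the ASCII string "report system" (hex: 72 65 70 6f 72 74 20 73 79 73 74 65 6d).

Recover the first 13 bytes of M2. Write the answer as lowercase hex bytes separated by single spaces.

01 12 30 18 ec fb 8d 14 04 32 ca 64 58

First, c1 ⊕ c2 = (M1 ⊕ K) ⊕ (M2 ⊕ K) = M1 ⊕ M2, so the key drops out. Then M2 = (M1 ⊕ M2) ⊕ M1 over the first 13 bytes.
byte 0: (f3 ^ 80) ^ 72 = 73 ^ 72 = 01
byte 1: (35 ^ 42) ^ 65 = 77 ^ 65 = 12
byte 2: (2d ^ 6d) ^ 70 = 40 ^ 70 = 30
byte 3: (c6 ^ b1) ^ 6f = 77 ^ 6f = 18
byte 4: (1f ^ 81) ^ 72 = 9e ^ 72 = ec
byte 5: (e7 ^ 68) ^ 74 = 8f ^ 74 = fb
byte 6: (64 ^ c9) ^ 20 = ad ^ 20 = 8d
byte 7: (d7 ^ b0) ^ 73 = 67 ^ 73 = 14
byte 8: (79 ^ 04) ^ 79 = 7d ^ 79 = 04
byte 9: (fa ^ bb) ^ 73 = 41 ^ 73 = 32
byte 10: (53 ^ ed) ^ 74 = be ^ 74 = ca
byte 11: (e2 ^ e3) ^ 65 = 01 ^ 65 = 64
byte 12: (32 ^ 07) ^ 6d = 35 ^ 6d = 58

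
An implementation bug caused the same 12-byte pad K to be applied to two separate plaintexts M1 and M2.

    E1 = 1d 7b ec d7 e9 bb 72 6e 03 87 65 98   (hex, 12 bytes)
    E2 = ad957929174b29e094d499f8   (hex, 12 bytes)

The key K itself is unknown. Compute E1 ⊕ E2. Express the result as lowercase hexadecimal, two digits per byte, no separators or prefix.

b0ee95fefef05b8e9753fc60

E1 ⊕ E2 = (M1 ⊕ K) ⊕ (M2 ⊕ K) = M1 ⊕ M2 — the shared key cancels under XOR.
1d xor ad = b0
7b xor 95 = ee
ec xor 79 = 95
d7 xor 29 = fe
e9 xor 17 = fe
bb xor 4b = f0
72 xor 29 = 5b
6e xor e0 = 8e
03 xor 94 = 97
87 xor d4 = 53
65 xor 99 = fc
98 xor f8 = 60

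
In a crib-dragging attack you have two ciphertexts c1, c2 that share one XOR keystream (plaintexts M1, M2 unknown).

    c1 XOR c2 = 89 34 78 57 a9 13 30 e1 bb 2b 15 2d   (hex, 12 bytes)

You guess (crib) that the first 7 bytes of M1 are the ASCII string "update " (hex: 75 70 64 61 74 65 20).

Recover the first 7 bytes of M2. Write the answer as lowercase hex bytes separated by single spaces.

Since c1 ⊕ c2 = M1 ⊕ M2, XORing with the guessed M1 bytes yields the corresponding M2 bytes: M2 = (c1 ⊕ c2) ⊕ M1.
byte 0: 89 ^ 75 = fc
byte 1: 34 ^ 70 = 44
byte 2: 78 ^ 64 = 1c
byte 3: 57 ^ 61 = 36
byte 4: a9 ^ 74 = dd
byte 5: 13 ^ 65 = 76
byte 6: 30 ^ 20 = 10

fc 44 1c 36 dd 76 10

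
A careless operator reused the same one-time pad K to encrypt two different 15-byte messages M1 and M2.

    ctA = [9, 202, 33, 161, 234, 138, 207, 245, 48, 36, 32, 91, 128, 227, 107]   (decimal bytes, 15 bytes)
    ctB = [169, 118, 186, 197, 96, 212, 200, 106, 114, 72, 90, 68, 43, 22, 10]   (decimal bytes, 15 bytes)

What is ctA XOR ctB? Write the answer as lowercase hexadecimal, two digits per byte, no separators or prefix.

a0bc9b648a5e079f426c7a1fabf561

ctA ⊕ ctB = (M1 ⊕ K) ⊕ (M2 ⊕ K) = M1 ⊕ M2 — the shared key cancels under XOR.
09 ^ a9 = a0
ca ^ 76 = bc
21 ^ ba = 9b
a1 ^ c5 = 64
ea ^ 60 = 8a
8a ^ d4 = 5e
cf ^ c8 = 07
f5 ^ 6a = 9f
30 ^ 72 = 42
24 ^ 48 = 6c
20 ^ 5a = 7a
5b ^ 44 = 1f
80 ^ 2b = ab
e3 ^ 16 = f5
6b ^ 0a = 61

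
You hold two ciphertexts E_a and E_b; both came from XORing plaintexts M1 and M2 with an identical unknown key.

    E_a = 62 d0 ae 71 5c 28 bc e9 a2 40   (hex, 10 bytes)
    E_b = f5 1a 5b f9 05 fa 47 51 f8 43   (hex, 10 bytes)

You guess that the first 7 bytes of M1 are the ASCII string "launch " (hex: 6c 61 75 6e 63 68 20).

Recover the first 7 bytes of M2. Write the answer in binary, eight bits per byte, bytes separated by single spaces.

11111011 10101011 10000000 11100110 00111010 10111010 11011011

First, E_a ⊕ E_b = (M1 ⊕ K) ⊕ (M2 ⊕ K) = M1 ⊕ M2, so the key drops out. Then M2 = (M1 ⊕ M2) ⊕ M1 over the first 7 bytes.
byte 0: (62 ⊕ f5) ⊕ 6c = 97 ⊕ 6c = fb
byte 1: (d0 ⊕ 1a) ⊕ 61 = ca ⊕ 61 = ab
byte 2: (ae ⊕ 5b) ⊕ 75 = f5 ⊕ 75 = 80
byte 3: (71 ⊕ f9) ⊕ 6e = 88 ⊕ 6e = e6
byte 4: (5c ⊕ 05) ⊕ 63 = 59 ⊕ 63 = 3a
byte 5: (28 ⊕ fa) ⊕ 68 = d2 ⊕ 68 = ba
byte 6: (bc ⊕ 47) ⊕ 20 = fb ⊕ 20 = db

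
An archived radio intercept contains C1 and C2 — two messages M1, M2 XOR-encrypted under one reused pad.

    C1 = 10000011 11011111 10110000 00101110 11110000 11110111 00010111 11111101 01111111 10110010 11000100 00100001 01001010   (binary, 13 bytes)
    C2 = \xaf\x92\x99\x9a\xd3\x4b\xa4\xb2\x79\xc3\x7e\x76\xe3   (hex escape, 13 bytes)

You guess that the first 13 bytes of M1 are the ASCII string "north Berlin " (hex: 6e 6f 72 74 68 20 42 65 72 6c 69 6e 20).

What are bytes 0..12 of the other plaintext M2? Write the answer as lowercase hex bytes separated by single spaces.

42 22 5b c0 4b 9c f1 2a 74 1d d3 39 89

First, C1 ⊕ C2 = (M1 ⊕ K) ⊕ (M2 ⊕ K) = M1 ⊕ M2, so the key drops out. Then M2 = (M1 ⊕ M2) ⊕ M1 over the first 13 bytes.
byte 0: (83 XOR af) XOR 6e = 2c XOR 6e = 42
byte 1: (df XOR 92) XOR 6f = 4d XOR 6f = 22
byte 2: (b0 XOR 99) XOR 72 = 29 XOR 72 = 5b
byte 3: (2e XOR 9a) XOR 74 = b4 XOR 74 = c0
byte 4: (f0 XOR d3) XOR 68 = 23 XOR 68 = 4b
byte 5: (f7 XOR 4b) XOR 20 = bc XOR 20 = 9c
byte 6: (17 XOR a4) XOR 42 = b3 XOR 42 = f1
byte 7: (fd XOR b2) XOR 65 = 4f XOR 65 = 2a
byte 8: (7f XOR 79) XOR 72 = 06 XOR 72 = 74
byte 9: (b2 XOR c3) XOR 6c = 71 XOR 6c = 1d
byte 10: (c4 XOR 7e) XOR 69 = ba XOR 69 = d3
byte 11: (21 XOR 76) XOR 6e = 57 XOR 6e = 39
byte 12: (4a XOR e3) XOR 20 = a9 XOR 20 = 89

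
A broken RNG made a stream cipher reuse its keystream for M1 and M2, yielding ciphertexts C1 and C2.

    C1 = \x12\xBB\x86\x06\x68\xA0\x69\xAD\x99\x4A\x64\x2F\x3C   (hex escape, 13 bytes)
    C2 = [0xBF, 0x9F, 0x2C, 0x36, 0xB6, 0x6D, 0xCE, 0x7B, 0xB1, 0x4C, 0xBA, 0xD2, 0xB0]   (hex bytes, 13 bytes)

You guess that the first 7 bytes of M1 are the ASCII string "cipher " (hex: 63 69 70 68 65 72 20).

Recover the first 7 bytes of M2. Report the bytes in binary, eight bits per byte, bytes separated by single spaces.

11001110 01001101 11011010 01011000 10111011 10111111 10000111

First, C1 ⊕ C2 = (M1 ⊕ K) ⊕ (M2 ⊕ K) = M1 ⊕ M2, so the key drops out. Then M2 = (M1 ⊕ M2) ⊕ M1 over the first 7 bytes.
byte 0: (12 XOR bf) XOR 63 = ad XOR 63 = ce
byte 1: (bb XOR 9f) XOR 69 = 24 XOR 69 = 4d
byte 2: (86 XOR 2c) XOR 70 = aa XOR 70 = da
byte 3: (06 XOR 36) XOR 68 = 30 XOR 68 = 58
byte 4: (68 XOR b6) XOR 65 = de XOR 65 = bb
byte 5: (a0 XOR 6d) XOR 72 = cd XOR 72 = bf
byte 6: (69 XOR ce) XOR 20 = a7 XOR 20 = 87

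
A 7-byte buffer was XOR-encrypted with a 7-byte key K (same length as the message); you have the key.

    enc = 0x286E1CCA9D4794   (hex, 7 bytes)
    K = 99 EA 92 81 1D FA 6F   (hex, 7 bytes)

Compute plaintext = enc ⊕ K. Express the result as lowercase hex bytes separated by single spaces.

28 ⊕ 99 = b1
6e ⊕ ea = 84
1c ⊕ 92 = 8e
ca ⊕ 81 = 4b
9d ⊕ 1d = 80
47 ⊕ fa = bd
94 ⊕ 6f = fb

b1 84 8e 4b 80 bd fb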